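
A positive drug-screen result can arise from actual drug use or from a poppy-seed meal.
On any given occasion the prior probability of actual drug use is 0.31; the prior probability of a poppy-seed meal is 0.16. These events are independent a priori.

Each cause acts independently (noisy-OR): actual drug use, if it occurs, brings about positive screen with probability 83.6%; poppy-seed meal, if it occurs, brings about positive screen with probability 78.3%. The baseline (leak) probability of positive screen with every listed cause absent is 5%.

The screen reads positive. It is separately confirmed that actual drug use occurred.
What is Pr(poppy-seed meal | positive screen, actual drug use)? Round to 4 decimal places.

Pr(poppy-seed meal | positive screen, actual drug use) ≈ 0.1790

Under noisy-OR, P(positive screen | causes) = 1 − (1−0.05)·∏(1−qᵢ) over the active causes.
P(positive screen | actual drug use) = 0.8442*0.84 + 0.966191*0.16 = 0.709128 + 0.154591 = 0.863719
Of this, 0.154591 comes from 0.966191*0.16 (the poppy-seed meal=true cases).
P(poppy-seed meal | positive screen, actual drug use) = 0.154591 / 0.863719 ≈ 0.1790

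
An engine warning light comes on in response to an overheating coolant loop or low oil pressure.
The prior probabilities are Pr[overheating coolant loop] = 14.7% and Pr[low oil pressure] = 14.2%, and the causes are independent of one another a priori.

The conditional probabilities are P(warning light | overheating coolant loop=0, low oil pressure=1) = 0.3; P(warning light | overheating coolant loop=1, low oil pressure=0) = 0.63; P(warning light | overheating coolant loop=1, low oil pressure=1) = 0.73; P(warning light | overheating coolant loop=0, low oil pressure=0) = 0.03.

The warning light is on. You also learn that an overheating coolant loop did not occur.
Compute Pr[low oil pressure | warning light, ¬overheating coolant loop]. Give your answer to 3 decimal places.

Weight on low oil pressure=true, given the evidence: 0.3·0.142 = 0.042600
Normalizer over all consistent configurations: 0.03·0.858 + 0.3·0.142 = 0.068340
Posterior = 0.042600 / 0.068340 ≈ 0.623

Pr[low oil pressure | warning light, ¬overheating coolant loop] ≈ 0.623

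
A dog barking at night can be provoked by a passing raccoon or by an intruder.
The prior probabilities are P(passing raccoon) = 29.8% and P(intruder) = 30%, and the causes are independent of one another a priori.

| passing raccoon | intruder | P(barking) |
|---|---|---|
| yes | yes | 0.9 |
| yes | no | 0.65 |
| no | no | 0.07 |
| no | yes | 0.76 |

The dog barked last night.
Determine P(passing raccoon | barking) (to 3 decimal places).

P(passing raccoon | barking) ≈ 0.526

Numerator (weight on configurations with passing raccoon): 0.135590 + 0.080460 = 0.216050
Denominator P(barking): 0.07*0.702*0.7 + 0.76*0.702*0.3 + 0.65*0.298*0.7 + 0.9*0.298*0.3 = 0.410504
Posterior = 0.216050 / 0.410504 ≈ 0.526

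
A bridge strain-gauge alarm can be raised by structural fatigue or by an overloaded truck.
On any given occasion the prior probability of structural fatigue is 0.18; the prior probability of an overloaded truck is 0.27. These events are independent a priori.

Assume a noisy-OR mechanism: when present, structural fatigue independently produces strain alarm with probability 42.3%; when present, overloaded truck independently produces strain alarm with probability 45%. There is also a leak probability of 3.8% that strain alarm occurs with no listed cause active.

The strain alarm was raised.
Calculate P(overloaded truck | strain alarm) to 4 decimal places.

Under noisy-OR, P(strain alarm | causes) = 1 − (1−0.038)·∏(1−qᵢ) over the active causes.
By total probability over the 4 (structural fatigue, overloaded truck) configurations:
  P(strain alarm) = 0.038·0.82·0.73 + 0.4709·0.82·0.27 + 0.444926·0.18·0.73 + 0.694709·0.18·0.27
        = 0.022747 + 0.104257 + 0.058463 + 0.033763 = 0.219230
Keeping only the overloaded truck-present terms gives 0.138020, so
  P(overloaded truck | strain alarm) = 0.138020 / 0.219230 ≈ 0.6296

P(overloaded truck | strain alarm) ≈ 0.6296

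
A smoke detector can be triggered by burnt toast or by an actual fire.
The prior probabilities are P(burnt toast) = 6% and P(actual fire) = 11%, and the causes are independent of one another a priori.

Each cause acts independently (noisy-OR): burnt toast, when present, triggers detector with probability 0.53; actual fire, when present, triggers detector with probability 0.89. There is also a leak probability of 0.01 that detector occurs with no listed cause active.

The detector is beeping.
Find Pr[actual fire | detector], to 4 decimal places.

Under noisy-OR, P(detector | causes) = 1 − (1−0.01)·∏(1−qᵢ) over the active causes.
Numerator (weight on configurations with actual fire): 0.092140 + 0.006262 = 0.098402
Normalizer over all consistent configurations: 0.01·0.94·0.89 + 0.8911·0.94·0.11 + 0.5347·0.06·0.89 + 0.948817·0.06·0.11 = 0.135321
P(actual fire | detector) = 0.098402/0.135321 ≈ 0.7272

Pr[actual fire | detector] ≈ 0.7272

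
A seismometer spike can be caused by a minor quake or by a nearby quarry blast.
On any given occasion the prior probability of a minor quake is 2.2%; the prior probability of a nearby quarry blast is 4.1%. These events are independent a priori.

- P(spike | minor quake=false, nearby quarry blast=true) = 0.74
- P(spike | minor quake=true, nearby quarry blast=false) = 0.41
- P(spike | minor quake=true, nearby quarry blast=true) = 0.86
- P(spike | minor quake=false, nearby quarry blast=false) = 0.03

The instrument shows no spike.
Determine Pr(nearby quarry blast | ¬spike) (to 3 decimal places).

Enumerate the 4 (minor quake, nearby quarry blast) configurations and weight by the priors:
  P(¬spike) = 0.97·0.978·0.959 + 0.26·0.978·0.041 + 0.59·0.022·0.959 + 0.14·0.022·0.041
        = 0.909765 + 0.010425 + 0.012448 + 0.000126 = 0.932764
Configurations with nearby quarry blast contribute 0.010551, so
  P(nearby quarry blast | ¬spike) = 0.010551 / 0.932764 ≈ 0.011

Pr(nearby quarry blast | ¬spike) ≈ 0.011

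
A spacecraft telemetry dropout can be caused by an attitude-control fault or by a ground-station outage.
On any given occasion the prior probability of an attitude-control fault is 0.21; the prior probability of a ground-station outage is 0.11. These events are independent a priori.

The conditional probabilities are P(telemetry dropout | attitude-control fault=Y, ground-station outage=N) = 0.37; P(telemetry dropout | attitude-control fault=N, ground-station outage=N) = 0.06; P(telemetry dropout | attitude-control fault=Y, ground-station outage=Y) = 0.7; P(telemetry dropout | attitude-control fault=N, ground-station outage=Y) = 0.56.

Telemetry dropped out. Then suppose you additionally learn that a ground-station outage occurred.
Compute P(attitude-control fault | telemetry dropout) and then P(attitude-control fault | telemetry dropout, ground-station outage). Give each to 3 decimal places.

P(attitude-control fault | telemetry dropout) ≈ 0.484; P(attitude-control fault | telemetry dropout, ground-station outage) ≈ 0.249

P(telemetry dropout) = 0.06×0.79×0.89 + 0.56×0.79×0.11 + 0.37×0.21×0.89 + 0.7×0.21×0.11 = 0.042186 + 0.048664 + 0.069153 + 0.016170 = 0.176173
The attitude-control fault-present share is 0.069153 + 0.016170 = 0.085323.
P(attitude-control fault | telemetry dropout) = 0.085323 / 0.176173 ≈ 0.484

With the extra evidence:
For the numerator, keep only attitude-control fault=true terms: 0.7·0.21 = 0.147000
The normalizing constant is 0.56·0.79 + 0.7·0.21 = 0.589400
Posterior = 0.147000 / 0.589400 ≈ 0.249
Conditioning on ground-station outage lowers the posterior on attitude-control fault: the classic explaining-away effect in a common-effect structure.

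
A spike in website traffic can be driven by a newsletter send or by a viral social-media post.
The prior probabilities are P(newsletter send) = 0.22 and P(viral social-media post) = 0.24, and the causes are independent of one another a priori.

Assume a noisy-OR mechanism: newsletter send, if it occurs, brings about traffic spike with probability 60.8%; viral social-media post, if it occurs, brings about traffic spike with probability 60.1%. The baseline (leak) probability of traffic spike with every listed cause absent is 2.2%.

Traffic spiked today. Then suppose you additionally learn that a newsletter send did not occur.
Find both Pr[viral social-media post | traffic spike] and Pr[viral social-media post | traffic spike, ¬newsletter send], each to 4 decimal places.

Pr[viral social-media post | traffic spike] ≈ 0.5777; Pr[viral social-media post | traffic spike, ¬newsletter send] ≈ 0.8975

Under noisy-OR, P(traffic spike | causes) = 1 − (1−0.022)·∏(1−qᵢ) over the active causes.
P(traffic spike) = 0.022*0.78*0.76 + 0.609778*0.78*0.24 + 0.616624*0.22*0.76 + 0.847033*0.22*0.24 = 0.013042 + 0.114150 + 0.103100 + 0.044723 = 0.275015
Restricting to configurations with viral social-media post present: 0.114150 + 0.044723 = 0.158873.
Hence the posterior is 0.158873/0.275015 ≈ 0.5777.

Now also conditioning on newsletter send≠true:
P(traffic spike | ¬newsletter send) = 0.022*0.76 + 0.609778*0.24 = 0.016720 + 0.146347 = 0.163067
Of this, 0.146347 comes from 0.609778*0.24 (the viral social-media post=true cases).
P(viral social-media post | traffic spike, ¬newsletter send) = 0.146347 / 0.163067 ≈ 0.8975
With newsletter send excluded, viral social-media post must carry more of the explanatory weight for the traffic spike.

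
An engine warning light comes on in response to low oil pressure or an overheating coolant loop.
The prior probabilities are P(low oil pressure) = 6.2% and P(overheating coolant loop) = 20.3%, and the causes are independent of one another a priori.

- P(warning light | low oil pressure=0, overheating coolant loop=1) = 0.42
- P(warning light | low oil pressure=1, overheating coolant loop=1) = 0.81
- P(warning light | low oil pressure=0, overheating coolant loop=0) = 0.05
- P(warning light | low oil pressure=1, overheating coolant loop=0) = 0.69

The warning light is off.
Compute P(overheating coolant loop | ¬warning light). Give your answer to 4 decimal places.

P(overheating coolant loop | ¬warning light) ≈ 0.1346

Weight on overheating coolant loop=true, given the evidence: 0.110440 + 0.002391 = 0.112831
Normalizer over all consistent configurations: 0.95*0.938*0.797 + 0.58*0.938*0.203 + 0.31*0.062*0.797 + 0.19*0.062*0.203 = 0.838356
Posterior = 0.112831 / 0.838356 ≈ 0.1346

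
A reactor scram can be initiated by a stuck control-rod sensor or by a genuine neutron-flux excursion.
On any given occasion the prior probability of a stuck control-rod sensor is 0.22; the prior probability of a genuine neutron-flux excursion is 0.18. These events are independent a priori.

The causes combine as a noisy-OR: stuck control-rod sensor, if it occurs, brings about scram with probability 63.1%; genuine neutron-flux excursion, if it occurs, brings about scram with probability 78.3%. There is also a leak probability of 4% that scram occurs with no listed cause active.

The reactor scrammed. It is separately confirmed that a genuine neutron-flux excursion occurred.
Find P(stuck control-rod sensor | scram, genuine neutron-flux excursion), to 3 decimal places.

Under noisy-OR, P(scram | causes) = 1 − (1−0.04)·∏(1−qᵢ) over the active causes.
P(scram | genuine neutron-flux excursion) = 0.79168×0.78 + 0.92313×0.22 = 0.617510 + 0.203089 = 0.820599
Of this, 0.203089 comes from 0.92313×0.22 (the stuck control-rod sensor=true cases).
So P(stuck control-rod sensor | scram, genuine neutron-flux excursion) = 0.203089/0.820599 ≈ 0.247.

P(stuck control-rod sensor | scram, genuine neutron-flux excursion) ≈ 0.247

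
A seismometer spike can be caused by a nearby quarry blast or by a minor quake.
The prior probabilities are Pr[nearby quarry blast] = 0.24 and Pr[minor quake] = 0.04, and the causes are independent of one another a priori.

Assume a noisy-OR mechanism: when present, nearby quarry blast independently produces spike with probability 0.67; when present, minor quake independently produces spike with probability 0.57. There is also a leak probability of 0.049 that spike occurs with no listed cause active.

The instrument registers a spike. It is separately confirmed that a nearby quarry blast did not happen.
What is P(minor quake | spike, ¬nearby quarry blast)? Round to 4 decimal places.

Under noisy-OR, P(spike | causes) = 1 − (1−0.049)·∏(1−qᵢ) over the active causes.
P(spike | ¬nearby quarry blast) = 0.049×0.96 + 0.59107×0.04 = 0.047040 + 0.023643 = 0.070683
Restricting to configurations with minor quake present: 0.59107×0.04 = 0.023643.
So P(minor quake | spike, ¬nearby quarry blast) = 0.023643/0.070683 ≈ 0.3345.

P(minor quake | spike, ¬nearby quarry blast) ≈ 0.3345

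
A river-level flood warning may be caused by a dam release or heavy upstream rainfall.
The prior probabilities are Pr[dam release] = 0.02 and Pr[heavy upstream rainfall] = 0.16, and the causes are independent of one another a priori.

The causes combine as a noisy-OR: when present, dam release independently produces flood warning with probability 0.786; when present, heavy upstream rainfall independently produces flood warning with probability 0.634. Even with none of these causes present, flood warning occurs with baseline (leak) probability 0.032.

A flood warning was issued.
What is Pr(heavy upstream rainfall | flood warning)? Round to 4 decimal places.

Under noisy-OR, P(flood warning | causes) = 1 − (1−0.032)·∏(1−qᵢ) over the active causes.
P(flood warning) = 0.032*0.98*0.84 + 0.645712*0.98*0.16 + 0.792848*0.02*0.84 + 0.924182*0.02*0.16 = 0.026342 + 0.101248 + 0.013320 + 0.002957 = 0.143867
Restricting to configurations with heavy upstream rainfall present: 0.101248 + 0.002957 = 0.104205.
Hence the posterior is 0.104205/0.143867 ≈ 0.7243.

Pr(heavy upstream rainfall | flood warning) ≈ 0.7243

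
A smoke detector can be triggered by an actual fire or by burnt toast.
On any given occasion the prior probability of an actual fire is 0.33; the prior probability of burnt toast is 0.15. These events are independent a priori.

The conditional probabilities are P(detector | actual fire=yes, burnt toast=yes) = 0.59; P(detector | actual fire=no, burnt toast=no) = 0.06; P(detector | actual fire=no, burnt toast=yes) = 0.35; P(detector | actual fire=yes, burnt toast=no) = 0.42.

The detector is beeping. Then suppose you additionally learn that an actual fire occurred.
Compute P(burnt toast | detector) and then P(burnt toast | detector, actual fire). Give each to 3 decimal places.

P(burnt toast | detector) ≈ 0.298; P(burnt toast | detector, actual fire) ≈ 0.199

Weight on burnt toast=true, given the evidence: 0.035175 + 0.029205 = 0.064380
The normalizing constant is 0.06×0.67×0.85 + 0.35×0.67×0.15 + 0.42×0.33×0.85 + 0.59×0.33×0.15 = 0.216360
Posterior = 0.064380 / 0.216360 ≈ 0.298

With the extra evidence:
Numerator (weight on configurations with burnt toast): 0.59·0.15 = 0.088500
Normalizer over all consistent configurations: 0.42·0.85 + 0.59·0.15 = 0.445500
P(burnt toast | detector, actual fire) = 0.088500/0.445500 ≈ 0.199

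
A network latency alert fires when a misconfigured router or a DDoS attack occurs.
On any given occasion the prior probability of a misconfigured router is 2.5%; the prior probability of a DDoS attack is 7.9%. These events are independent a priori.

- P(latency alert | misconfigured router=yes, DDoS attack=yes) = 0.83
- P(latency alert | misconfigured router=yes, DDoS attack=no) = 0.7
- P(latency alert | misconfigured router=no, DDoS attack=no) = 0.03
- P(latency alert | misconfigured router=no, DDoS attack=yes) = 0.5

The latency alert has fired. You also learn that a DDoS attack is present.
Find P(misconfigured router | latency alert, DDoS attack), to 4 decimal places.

P(misconfigured router | latency alert, DDoS attack) ≈ 0.0408

Numerator (weight on configurations with misconfigured router): 0.83×0.025 = 0.020750
The normalizing constant is 0.5×0.975 + 0.83×0.025 = 0.508250
P(misconfigured router | latency alert, DDoS attack) = 0.020750/0.508250 ≈ 0.0408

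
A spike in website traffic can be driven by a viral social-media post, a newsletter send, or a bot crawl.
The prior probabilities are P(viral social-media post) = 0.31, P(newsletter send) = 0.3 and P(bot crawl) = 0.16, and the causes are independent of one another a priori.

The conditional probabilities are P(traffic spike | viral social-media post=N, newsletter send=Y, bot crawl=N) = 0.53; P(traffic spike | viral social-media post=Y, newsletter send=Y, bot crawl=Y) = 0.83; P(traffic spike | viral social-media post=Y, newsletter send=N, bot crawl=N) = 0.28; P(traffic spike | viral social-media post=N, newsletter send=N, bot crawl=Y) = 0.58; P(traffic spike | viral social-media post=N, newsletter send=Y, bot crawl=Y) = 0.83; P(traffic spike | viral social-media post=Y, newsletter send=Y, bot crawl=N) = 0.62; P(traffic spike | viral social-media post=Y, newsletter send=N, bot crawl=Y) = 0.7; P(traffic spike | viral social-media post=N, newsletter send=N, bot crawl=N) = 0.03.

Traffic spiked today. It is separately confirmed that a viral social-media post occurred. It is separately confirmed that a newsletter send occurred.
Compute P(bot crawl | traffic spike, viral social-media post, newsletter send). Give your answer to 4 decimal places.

P(traffic spike | viral social-media post, newsletter send) = 0.62·0.84 + 0.83·0.16 = 0.520800 + 0.132800 = 0.653600
Of this, 0.132800 comes from 0.83·0.16 (the bot crawl=true cases).
So P(bot crawl | traffic spike, viral social-media post, newsletter send) = 0.132800/0.653600 ≈ 0.2032.

P(bot crawl | traffic spike, viral social-media post, newsletter send) ≈ 0.2032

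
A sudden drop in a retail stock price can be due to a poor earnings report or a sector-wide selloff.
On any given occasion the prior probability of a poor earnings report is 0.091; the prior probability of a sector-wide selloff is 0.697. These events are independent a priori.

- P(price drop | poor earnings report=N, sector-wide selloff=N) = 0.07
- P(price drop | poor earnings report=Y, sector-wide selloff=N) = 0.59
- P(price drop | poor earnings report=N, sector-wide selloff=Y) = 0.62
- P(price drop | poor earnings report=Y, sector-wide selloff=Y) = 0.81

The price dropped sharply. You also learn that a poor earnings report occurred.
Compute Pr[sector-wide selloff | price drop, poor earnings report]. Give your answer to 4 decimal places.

Pr[sector-wide selloff | price drop, poor earnings report] ≈ 0.7595

P(price drop | poor earnings report) = 0.59·0.303 + 0.81·0.697 = 0.178770 + 0.564570 = 0.743340
Restricting to configurations with sector-wide selloff present: 0.81·0.697 = 0.564570.
P(sector-wide selloff | price drop, poor earnings report) = 0.564570 / 0.743340 ≈ 0.7595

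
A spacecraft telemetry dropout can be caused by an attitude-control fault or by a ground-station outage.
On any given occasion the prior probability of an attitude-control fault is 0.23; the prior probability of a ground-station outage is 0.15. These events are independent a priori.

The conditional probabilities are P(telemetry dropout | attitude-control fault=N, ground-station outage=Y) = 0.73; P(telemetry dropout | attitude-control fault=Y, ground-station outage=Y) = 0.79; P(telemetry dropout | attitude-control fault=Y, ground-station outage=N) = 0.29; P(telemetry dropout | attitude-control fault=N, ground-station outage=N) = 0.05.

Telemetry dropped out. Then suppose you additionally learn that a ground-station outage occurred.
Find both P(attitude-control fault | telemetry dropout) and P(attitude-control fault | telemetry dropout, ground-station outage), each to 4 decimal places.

By total probability over the 4 (attitude-control fault, ground-station outage) configurations:
  P(telemetry dropout) = 0.05·0.77·0.85 + 0.73·0.77·0.15 + 0.29·0.23·0.85 + 0.79·0.23·0.15
        = 0.032725 + 0.084315 + 0.056695 + 0.027255 = 0.200990
Configurations with attitude-control fault contribute 0.083950, so
  P(attitude-control fault | telemetry dropout) = 0.083950 / 0.200990 ≈ 0.4177

Now also conditioning on ground-station outage=true:
Sum P(telemetry dropout|·) weighted by the priors over both values of attitude-control fault:
  P(telemetry dropout | ground-station outage) = 0.73×0.77 + 0.79×0.23
        = 0.562100 + 0.181700 = 0.743800
Keeping only the attitude-control fault-present terms gives 0.181700, so
  P(attitude-control fault | telemetry dropout, ground-station outage) = 0.181700 / 0.743800 ≈ 0.2443
— ground-station outage explains away the evidence for attitude-control fault.

P(attitude-control fault | telemetry dropout) ≈ 0.4177; P(attitude-control fault | telemetry dropout, ground-station outage) ≈ 0.2443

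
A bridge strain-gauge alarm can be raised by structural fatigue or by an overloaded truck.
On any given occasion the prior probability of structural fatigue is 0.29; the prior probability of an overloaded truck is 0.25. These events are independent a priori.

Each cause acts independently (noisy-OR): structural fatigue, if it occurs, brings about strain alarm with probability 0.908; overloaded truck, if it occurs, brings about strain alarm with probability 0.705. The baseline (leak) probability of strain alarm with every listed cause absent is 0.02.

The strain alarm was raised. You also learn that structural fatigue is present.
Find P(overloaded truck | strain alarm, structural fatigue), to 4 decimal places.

Under noisy-OR, P(strain alarm | causes) = 1 − (1−0.02)·∏(1−qᵢ) over the active causes.
For the numerator, keep only overloaded truck=true terms: 0.973403×0.25 = 0.243351
Denominator P(strain alarm | structural fatigue): 0.90984×0.75 + 0.973403×0.25 = 0.925731
Posterior = 0.243351 / 0.925731 ≈ 0.2629

P(overloaded truck | strain alarm, structural fatigue) ≈ 0.2629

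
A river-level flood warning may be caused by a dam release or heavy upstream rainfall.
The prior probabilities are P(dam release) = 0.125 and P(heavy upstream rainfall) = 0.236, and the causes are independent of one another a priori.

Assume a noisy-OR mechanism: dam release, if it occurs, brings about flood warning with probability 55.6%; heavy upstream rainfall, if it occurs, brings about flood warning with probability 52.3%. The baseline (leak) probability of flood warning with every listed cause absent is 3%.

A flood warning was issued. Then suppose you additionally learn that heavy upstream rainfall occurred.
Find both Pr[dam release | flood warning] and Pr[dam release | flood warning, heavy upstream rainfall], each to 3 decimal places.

Under noisy-OR, P(flood warning | causes) = 1 − (1−0.03)·∏(1−qᵢ) over the active causes.
Numerator (weight on configurations with dam release): 0.054370 + 0.023440 = 0.077810
The normalizing constant is 0.03×0.875×0.764 + 0.53731×0.875×0.236 + 0.56932×0.125×0.764 + 0.794566×0.125×0.236 = 0.208820
Posterior = 0.077810 / 0.208820 ≈ 0.373

With the extra evidence:
P(flood warning | heavy upstream rainfall) = 0.53731*0.875 + 0.794566*0.125 = 0.470146 + 0.099321 = 0.569467
The dam release-present share is 0.794566*0.125 = 0.099321.
So P(dam release | flood warning, heavy upstream rainfall) = 0.099321/0.569467 ≈ 0.174.
The drop from 0.373 to 0.174 is the explaining-away (discounting) effect.

Pr[dam release | flood warning] ≈ 0.373; Pr[dam release | flood warning, heavy upstream rainfall] ≈ 0.174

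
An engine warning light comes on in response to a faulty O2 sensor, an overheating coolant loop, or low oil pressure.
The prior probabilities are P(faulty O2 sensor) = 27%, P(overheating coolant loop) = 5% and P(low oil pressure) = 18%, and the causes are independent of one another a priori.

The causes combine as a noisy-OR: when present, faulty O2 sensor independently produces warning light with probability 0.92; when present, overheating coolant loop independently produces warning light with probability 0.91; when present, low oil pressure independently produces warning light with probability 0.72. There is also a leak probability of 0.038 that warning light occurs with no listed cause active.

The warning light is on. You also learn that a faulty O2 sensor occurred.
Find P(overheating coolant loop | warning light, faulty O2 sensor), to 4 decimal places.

Under noisy-OR, P(warning light | causes) = 1 − (1−0.038)·∏(1−qᵢ) over the active causes.
P(warning light | faulty O2 sensor) = 0.92304*0.95*0.82 + 0.978451*0.95*0.18 + 0.993074*0.05*0.82 + 0.998061*0.05*0.18 = 0.719048 + 0.167315 + 0.040716 + 0.008983 = 0.936062
Of this, 0.049699 comes from 0.040716 + 0.008983 (the overheating coolant loop=true cases).
P(overheating coolant loop | warning light, faulty O2 sensor) = 0.049699 / 0.936062 ≈ 0.0531

P(overheating coolant loop | warning light, faulty O2 sensor) ≈ 0.0531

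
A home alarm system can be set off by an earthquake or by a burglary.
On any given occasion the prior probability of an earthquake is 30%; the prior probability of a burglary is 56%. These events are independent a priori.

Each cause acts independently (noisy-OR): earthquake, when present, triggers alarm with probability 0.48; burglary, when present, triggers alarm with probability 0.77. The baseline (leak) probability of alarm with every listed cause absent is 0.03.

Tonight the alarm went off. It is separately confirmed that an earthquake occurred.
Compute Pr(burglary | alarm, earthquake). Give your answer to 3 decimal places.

Under noisy-OR, P(alarm | causes) = 1 − (1−0.03)·∏(1−qᵢ) over the active causes.
Sum P(alarm|·) weighted by the priors over both values of burglary:
  P(alarm | earthquake) = 0.4956×0.44 + 0.883988×0.56
        = 0.218064 + 0.495033 = 0.713097
Configurations with burglary contribute 0.495033, so
  P(burglary | alarm, earthquake) = 0.495033 / 0.713097 ≈ 0.694

Pr(burglary | alarm, earthquake) ≈ 0.694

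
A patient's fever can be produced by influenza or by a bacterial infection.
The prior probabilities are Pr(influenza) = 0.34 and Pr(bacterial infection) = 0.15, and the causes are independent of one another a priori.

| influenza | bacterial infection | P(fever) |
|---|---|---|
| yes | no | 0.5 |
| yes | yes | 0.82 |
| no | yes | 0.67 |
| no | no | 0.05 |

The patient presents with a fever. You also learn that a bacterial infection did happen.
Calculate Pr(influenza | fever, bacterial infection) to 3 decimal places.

Pr(influenza | fever, bacterial infection) ≈ 0.387

Numerator (weight on configurations with influenza): 0.82×0.34 = 0.278800
Normalizer over all consistent configurations: 0.67×0.66 + 0.82×0.34 = 0.721000
P(influenza | fever, bacterial infection) = 0.278800/0.721000 ≈ 0.387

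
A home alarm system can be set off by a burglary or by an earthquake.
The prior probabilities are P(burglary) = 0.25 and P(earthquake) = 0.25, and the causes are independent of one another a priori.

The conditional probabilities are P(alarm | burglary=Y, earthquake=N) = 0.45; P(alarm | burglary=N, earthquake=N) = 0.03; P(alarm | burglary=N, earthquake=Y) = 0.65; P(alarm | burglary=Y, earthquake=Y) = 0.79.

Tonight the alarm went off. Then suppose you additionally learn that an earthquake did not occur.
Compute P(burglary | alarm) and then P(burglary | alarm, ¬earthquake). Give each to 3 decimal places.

Weight on burglary=true, given the evidence: 0.084375 + 0.049375 = 0.133750
Denominator P(alarm): 0.03·0.75·0.75 + 0.65·0.75·0.25 + 0.45·0.25·0.75 + 0.79·0.25·0.25 = 0.272500
Posterior = 0.133750 / 0.272500 ≈ 0.491

Now condition on the additional information:
For the numerator, keep only burglary=true terms: 0.45×0.25 = 0.112500
Normalizer over all consistent configurations: 0.03×0.75 + 0.45×0.25 = 0.135000
Posterior = 0.112500 / 0.135000 ≈ 0.833
Ruling out earthquake raises the posterior on burglary — the flip side of explaining away.

P(burglary | alarm) ≈ 0.491; P(burglary | alarm, ¬earthquake) ≈ 0.833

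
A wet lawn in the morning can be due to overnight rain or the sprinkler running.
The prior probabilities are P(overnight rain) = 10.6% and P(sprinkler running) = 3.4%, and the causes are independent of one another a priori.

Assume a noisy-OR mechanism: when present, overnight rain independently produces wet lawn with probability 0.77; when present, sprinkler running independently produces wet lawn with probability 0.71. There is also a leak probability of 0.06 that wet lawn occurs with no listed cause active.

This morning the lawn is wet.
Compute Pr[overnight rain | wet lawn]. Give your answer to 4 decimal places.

Under noisy-OR, P(wet lawn | causes) = 1 − (1−0.06)·∏(1−qᵢ) over the active causes.
By total probability over the 4 (overnight rain, sprinkler running) configurations:
  P(wet lawn) = 0.06·0.894·0.966 + 0.7274·0.894·0.034 + 0.7838·0.106·0.966 + 0.937302·0.106·0.034
        = 0.051816 + 0.022110 + 0.080258 + 0.003378 = 0.157562
Keeping only the overnight rain-present terms gives 0.083636, so
  P(overnight rain | wet lawn) = 0.083636 / 0.157562 ≈ 0.5308

Pr[overnight rain | wet lawn] ≈ 0.5308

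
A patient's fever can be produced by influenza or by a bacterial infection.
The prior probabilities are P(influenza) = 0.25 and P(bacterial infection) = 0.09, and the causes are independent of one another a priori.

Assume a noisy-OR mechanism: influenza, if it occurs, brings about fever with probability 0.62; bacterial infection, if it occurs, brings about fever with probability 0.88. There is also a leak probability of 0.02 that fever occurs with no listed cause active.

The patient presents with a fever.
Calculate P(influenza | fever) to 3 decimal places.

P(influenza | fever) ≈ 0.692

Under noisy-OR, P(fever | causes) = 1 − (1−0.02)·∏(1−qᵢ) over the active causes.
By total probability over the 4 (influenza, bacterial infection) configurations:
  P(fever) = 0.02*0.75*0.91 + 0.8824*0.75*0.09 + 0.6276*0.25*0.91 + 0.955312*0.25*0.09
        = 0.013650 + 0.059562 + 0.142779 + 0.021495 = 0.237486
Configurations with influenza contribute 0.164274, so
  P(influenza | fever) = 0.164274 / 0.237486 ≈ 0.692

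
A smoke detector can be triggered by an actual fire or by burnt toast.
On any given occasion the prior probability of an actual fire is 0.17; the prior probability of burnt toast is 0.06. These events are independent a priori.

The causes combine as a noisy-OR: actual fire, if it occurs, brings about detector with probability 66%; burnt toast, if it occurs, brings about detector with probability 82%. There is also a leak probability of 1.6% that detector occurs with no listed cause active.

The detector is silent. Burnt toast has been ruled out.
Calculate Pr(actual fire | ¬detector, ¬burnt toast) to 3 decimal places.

Pr(actual fire | ¬detector, ¬burnt toast) ≈ 0.065

Under noisy-OR, P(detector | causes) = 1 − (1−0.016)·∏(1−qᵢ) over the active causes.
P(¬detector | ¬burnt toast) = 0.984×0.83 + 0.33456×0.17 = 0.816720 + 0.056875 = 0.873595
The actual fire-present share is 0.33456×0.17 = 0.056875.
So P(actual fire | ¬detector, ¬burnt toast) = 0.056875/0.873595 ≈ 0.065.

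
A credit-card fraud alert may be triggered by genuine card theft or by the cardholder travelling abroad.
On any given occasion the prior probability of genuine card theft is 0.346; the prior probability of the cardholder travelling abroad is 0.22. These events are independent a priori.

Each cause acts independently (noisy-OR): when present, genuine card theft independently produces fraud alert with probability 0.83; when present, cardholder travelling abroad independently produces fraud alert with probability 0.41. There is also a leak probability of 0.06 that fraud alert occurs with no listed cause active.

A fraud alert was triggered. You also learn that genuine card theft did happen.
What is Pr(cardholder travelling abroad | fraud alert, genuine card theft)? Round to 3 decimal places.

Under noisy-OR, P(fraud alert | causes) = 1 − (1−0.06)·∏(1−qᵢ) over the active causes.
For the numerator, keep only cardholder travelling abroad=true terms: 0.905718·0.22 = 0.199258
Normalizer over all consistent configurations: 0.8402·0.78 + 0.905718·0.22 = 0.854614
P(cardholder travelling abroad | fraud alert, genuine card theft) = 0.199258/0.854614 ≈ 0.233

Pr(cardholder travelling abroad | fraud alert, genuine card theft) ≈ 0.233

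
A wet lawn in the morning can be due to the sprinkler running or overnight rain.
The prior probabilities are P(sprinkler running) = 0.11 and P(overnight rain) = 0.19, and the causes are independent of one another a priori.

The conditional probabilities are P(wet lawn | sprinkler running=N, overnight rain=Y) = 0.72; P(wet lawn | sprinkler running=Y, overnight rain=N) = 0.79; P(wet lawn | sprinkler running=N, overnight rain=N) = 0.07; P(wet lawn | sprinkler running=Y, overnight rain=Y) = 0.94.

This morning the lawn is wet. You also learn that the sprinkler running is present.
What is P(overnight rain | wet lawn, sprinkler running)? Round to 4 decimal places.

For the numerator, keep only overnight rain=true terms: 0.94·0.19 = 0.178600
Denominator P(wet lawn | sprinkler running): 0.79·0.81 + 0.94·0.19 = 0.818500
Posterior = 0.178600 / 0.818500 ≈ 0.2182

P(overnight rain | wet lawn, sprinkler running) ≈ 0.2182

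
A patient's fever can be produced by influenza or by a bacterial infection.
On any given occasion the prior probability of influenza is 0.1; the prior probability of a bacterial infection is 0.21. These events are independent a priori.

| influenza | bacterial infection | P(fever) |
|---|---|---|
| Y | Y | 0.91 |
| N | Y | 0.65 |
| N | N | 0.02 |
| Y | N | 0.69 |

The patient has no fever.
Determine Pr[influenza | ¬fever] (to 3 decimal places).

By total probability over the 4 (influenza, bacterial infection) configurations:
  P(¬fever) = 0.98×0.9×0.79 + 0.35×0.9×0.21 + 0.31×0.1×0.79 + 0.09×0.1×0.21
        = 0.696780 + 0.066150 + 0.024490 + 0.001890 = 0.789310
Keeping only the influenza-present terms gives 0.026380, so
  P(influenza | ¬fever) = 0.026380 / 0.789310 ≈ 0.033

Pr[influenza | ¬fever] ≈ 0.033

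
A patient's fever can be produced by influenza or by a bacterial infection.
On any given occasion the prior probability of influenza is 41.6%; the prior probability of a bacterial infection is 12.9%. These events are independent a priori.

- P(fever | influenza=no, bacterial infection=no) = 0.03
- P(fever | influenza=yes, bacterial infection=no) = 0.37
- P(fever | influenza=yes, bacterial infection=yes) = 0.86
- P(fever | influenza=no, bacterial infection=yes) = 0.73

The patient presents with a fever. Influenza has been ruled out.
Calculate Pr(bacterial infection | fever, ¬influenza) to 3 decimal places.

Pr(bacterial infection | fever, ¬influenza) ≈ 0.783

Numerator (weight on configurations with bacterial infection): 0.73·0.129 = 0.094170
The normalizing constant is 0.03·0.871 + 0.73·0.129 = 0.120300
P(bacterial infection | fever, ¬influenza) = 0.094170/0.120300 ≈ 0.783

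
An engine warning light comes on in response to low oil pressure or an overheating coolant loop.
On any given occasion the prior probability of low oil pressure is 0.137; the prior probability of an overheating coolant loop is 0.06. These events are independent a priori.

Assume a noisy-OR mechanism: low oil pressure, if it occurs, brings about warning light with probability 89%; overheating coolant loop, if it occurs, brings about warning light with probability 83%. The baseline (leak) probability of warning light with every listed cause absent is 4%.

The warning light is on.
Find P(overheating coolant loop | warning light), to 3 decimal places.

P(overheating coolant loop | warning light) ≈ 0.258

Under noisy-OR, P(warning light | causes) = 1 − (1−0.04)·∏(1−qᵢ) over the active causes.
P(warning light) = 0.04·0.863·0.94 + 0.8368·0.863·0.06 + 0.8944·0.137·0.94 + 0.982048·0.137·0.06 = 0.032449 + 0.043330 + 0.115181 + 0.008072 = 0.199032
Restricting to configurations with overheating coolant loop present: 0.043330 + 0.008072 = 0.051402.
Hence the posterior is 0.051402/0.199032 ≈ 0.258.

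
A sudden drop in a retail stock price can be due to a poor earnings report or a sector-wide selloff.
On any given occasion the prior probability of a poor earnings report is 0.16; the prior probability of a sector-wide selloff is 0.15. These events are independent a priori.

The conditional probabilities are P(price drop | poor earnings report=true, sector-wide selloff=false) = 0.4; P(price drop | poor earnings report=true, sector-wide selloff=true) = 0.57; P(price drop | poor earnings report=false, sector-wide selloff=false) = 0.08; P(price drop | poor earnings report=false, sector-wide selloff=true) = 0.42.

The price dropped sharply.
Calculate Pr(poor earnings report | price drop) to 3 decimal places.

P(price drop) = 0.08*0.84*0.85 + 0.42*0.84*0.15 + 0.4*0.16*0.85 + 0.57*0.16*0.15 = 0.057120 + 0.052920 + 0.054400 + 0.013680 = 0.178120
Of this, 0.068080 comes from 0.054400 + 0.013680 (the poor earnings report=true cases).
Hence the posterior is 0.068080/0.178120 ≈ 0.382.

Pr(poor earnings report | price drop) ≈ 0.382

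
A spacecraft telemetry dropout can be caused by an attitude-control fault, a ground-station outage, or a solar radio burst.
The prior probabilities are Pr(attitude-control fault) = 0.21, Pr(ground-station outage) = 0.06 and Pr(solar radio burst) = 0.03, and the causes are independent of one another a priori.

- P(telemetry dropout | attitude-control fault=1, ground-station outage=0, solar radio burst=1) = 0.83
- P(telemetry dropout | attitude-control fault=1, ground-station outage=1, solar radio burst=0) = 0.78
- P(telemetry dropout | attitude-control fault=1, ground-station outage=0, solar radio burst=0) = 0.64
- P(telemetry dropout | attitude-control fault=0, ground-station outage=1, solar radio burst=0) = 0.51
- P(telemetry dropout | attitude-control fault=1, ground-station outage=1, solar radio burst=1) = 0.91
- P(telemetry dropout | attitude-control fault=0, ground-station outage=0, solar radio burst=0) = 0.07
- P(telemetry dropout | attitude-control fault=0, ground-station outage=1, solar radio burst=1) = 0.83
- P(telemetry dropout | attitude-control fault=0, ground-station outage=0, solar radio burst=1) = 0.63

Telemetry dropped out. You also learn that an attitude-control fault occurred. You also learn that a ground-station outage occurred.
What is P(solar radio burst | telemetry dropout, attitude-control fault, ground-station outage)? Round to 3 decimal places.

P(telemetry dropout | attitude-control fault, ground-station outage) = 0.78·0.97 + 0.91·0.03 = 0.756600 + 0.027300 = 0.783900
Restricting to configurations with solar radio burst present: 0.91·0.03 = 0.027300.
Hence the posterior is 0.027300/0.783900 ≈ 0.035.

P(solar radio burst | telemetry dropout, attitude-control fault, ground-station outage) ≈ 0.035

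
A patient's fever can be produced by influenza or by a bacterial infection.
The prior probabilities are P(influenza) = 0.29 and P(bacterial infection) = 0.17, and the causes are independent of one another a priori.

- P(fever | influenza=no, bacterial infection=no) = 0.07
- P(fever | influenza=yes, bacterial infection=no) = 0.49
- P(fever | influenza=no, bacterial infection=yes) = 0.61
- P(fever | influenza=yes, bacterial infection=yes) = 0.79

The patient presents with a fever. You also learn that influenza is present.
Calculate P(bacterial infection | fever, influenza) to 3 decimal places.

Weight on bacterial infection=true, given the evidence: 0.79×0.17 = 0.134300
Denominator P(fever | influenza): 0.49×0.83 + 0.79×0.17 = 0.541000
P(bacterial infection | fever, influenza) = 0.134300/0.541000 ≈ 0.248

P(bacterial infection | fever, influenza) ≈ 0.248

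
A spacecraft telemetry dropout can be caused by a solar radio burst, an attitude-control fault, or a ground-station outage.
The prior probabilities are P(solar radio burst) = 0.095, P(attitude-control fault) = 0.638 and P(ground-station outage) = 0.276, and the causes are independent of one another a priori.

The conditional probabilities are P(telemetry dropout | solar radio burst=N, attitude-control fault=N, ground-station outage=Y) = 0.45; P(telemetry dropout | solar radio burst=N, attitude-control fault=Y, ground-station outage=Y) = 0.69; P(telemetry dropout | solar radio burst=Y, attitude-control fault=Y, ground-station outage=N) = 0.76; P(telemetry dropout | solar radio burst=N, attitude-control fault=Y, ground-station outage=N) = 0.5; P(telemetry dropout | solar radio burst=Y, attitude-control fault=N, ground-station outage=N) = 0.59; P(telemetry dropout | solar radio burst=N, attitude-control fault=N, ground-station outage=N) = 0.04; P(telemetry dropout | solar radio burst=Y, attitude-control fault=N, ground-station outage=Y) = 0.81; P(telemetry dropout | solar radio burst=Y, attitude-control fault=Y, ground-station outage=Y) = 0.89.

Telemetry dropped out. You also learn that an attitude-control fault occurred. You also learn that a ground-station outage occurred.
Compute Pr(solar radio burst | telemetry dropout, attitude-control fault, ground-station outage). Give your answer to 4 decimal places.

Pr(solar radio burst | telemetry dropout, attitude-control fault, ground-station outage) ≈ 0.1193

Enumerate both values of solar radio burst and weight by the priors:
  P(telemetry dropout | attitude-control fault, ground-station outage) = 0.69*0.905 + 0.89*0.095
        = 0.624450 + 0.084550 = 0.709000
The terms with solar radio burst present sum to 0.084550, so
  P(solar radio burst | telemetry dropout, attitude-control fault, ground-station outage) = 0.084550 / 0.709000 ≈ 0.1193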